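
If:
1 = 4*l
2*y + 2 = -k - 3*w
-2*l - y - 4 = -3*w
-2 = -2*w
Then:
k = -2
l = 1/4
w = 1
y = -3/2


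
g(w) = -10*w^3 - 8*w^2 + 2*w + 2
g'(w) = -30*w^2 - 16*w + 2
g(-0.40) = 0.56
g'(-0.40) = 3.60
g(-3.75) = 409.34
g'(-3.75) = -359.88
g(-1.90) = 37.91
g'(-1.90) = -75.90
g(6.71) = -3365.89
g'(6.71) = -1456.08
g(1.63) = -59.30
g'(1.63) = -103.79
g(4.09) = -807.82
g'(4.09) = -565.28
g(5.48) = -1872.95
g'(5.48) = -986.59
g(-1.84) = 33.53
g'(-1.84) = -70.13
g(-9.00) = 6626.00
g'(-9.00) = -2284.00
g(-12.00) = 16106.00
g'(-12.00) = -4126.00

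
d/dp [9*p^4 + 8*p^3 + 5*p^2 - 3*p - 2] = 36*p^3 + 24*p^2 + 10*p - 3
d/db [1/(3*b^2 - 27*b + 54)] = (9 - 2*b)/(3*(b^2 - 9*b + 18)^2)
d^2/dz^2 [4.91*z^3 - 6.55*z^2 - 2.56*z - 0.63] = 29.46*z - 13.1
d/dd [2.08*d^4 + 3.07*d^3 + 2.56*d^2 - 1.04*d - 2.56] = 8.32*d^3 + 9.21*d^2 + 5.12*d - 1.04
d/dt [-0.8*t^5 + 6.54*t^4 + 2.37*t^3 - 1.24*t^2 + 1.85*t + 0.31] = -4.0*t^4 + 26.16*t^3 + 7.11*t^2 - 2.48*t + 1.85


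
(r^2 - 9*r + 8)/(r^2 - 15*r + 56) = (r - 1)/(r - 7)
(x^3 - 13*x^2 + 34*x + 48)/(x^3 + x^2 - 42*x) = (x^2 - 7*x - 8)/(x*(x + 7))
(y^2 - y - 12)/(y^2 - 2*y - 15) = (y - 4)/(y - 5)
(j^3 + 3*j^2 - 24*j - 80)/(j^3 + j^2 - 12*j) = (j^2 - j - 20)/(j*(j - 3))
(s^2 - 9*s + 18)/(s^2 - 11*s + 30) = (s - 3)/(s - 5)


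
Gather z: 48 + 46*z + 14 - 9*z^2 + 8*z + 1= -9*z^2 + 54*z + 63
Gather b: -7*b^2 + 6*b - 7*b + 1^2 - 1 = -7*b^2 - b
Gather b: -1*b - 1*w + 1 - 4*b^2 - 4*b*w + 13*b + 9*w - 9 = -4*b^2 + b*(12 - 4*w) + 8*w - 8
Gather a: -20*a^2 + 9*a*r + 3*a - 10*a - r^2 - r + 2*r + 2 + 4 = -20*a^2 + a*(9*r - 7) - r^2 + r + 6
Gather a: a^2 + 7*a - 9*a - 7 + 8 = a^2 - 2*a + 1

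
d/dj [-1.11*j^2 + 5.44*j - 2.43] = 5.44 - 2.22*j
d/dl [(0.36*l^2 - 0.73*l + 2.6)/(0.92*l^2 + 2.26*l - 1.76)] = (1.4852*l^2 - 6.0512*l - 4.5912)/(0.8464*l^4 + 4.1584*l^3 + 1.8692*l^2 - 7.9552*l + 3.0976)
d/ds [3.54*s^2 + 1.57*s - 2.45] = 7.08*s + 1.57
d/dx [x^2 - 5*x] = 2*x - 5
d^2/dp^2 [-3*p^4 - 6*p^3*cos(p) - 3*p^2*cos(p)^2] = 6*p^3*cos(p) + 36*p^2*sin(p) + 6*p^2*cos(2*p) - 36*p^2 + 12*p*sin(2*p) - 36*p*cos(p) - 3*cos(2*p) - 3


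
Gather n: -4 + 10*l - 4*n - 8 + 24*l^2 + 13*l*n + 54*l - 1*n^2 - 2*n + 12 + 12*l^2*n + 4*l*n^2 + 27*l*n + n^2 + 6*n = 24*l^2 + 4*l*n^2 + 64*l + n*(12*l^2 + 40*l)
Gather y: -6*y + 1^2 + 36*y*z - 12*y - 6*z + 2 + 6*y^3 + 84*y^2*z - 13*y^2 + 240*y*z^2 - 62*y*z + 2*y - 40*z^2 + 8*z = 6*y^3 + y^2*(84*z - 13) + y*(240*z^2 - 26*z - 16) - 40*z^2 + 2*z + 3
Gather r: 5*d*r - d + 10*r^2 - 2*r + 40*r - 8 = -d + 10*r^2 + r*(5*d + 38) - 8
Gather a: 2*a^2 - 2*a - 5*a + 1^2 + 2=2*a^2 - 7*a + 3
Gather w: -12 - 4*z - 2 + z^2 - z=z^2 - 5*z - 14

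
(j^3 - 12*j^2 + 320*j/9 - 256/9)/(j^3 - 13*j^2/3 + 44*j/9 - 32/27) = 3*(j - 8)/(3*j - 1)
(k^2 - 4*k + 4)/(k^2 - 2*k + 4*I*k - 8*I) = (k - 2)/(k + 4*I)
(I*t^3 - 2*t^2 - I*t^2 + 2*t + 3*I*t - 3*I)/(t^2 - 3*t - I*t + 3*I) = (I*t^2 - t*(3 + I) + 3)/(t - 3)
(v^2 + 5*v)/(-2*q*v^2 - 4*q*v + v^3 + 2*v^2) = (-v - 5)/(2*q*v + 4*q - v^2 - 2*v)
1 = 1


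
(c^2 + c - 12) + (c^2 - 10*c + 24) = 2*c^2 - 9*c + 12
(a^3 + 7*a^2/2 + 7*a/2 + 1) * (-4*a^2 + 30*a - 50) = -4*a^5 + 16*a^4 + 41*a^3 - 74*a^2 - 145*a - 50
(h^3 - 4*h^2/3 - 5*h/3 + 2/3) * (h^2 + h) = h^5 - h^4/3 - 3*h^3 - h^2 + 2*h/3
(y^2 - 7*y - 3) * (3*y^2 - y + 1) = 3*y^4 - 22*y^3 - y^2 - 4*y - 3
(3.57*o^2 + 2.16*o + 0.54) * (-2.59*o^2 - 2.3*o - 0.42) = -9.2463*o^4 - 13.8054*o^3 - 7.866*o^2 - 2.1492*o - 0.2268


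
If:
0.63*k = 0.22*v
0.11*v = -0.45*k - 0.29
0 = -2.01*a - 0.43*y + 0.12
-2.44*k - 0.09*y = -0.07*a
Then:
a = -1.83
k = -0.38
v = -1.09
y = 8.85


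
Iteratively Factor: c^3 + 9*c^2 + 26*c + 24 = (c + 2)*(c^2 + 7*c + 12) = (c + 2)*(c + 3)*(c + 4)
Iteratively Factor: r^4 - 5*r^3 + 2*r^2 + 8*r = (r - 2)*(r^3 - 3*r^2 - 4*r) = (r - 4)*(r - 2)*(r^2 + r) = (r - 4)*(r - 2)*(r + 1)*(r)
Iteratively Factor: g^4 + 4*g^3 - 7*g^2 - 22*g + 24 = (g - 1)*(g^3 + 5*g^2 - 2*g - 24) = (g - 2)*(g - 1)*(g^2 + 7*g + 12) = (g - 2)*(g - 1)*(g + 4)*(g + 3)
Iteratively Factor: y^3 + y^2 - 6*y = (y)*(y^2 + y - 6) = y*(y - 2)*(y + 3)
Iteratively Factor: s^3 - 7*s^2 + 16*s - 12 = (s - 2)*(s^2 - 5*s + 6) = (s - 2)^2*(s - 3)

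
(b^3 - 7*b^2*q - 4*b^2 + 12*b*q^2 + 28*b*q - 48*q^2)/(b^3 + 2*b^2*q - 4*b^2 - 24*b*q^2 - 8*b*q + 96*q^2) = (b - 3*q)/(b + 6*q)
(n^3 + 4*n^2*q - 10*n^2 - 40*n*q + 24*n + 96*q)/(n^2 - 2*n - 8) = (n^2 + 4*n*q - 6*n - 24*q)/(n + 2)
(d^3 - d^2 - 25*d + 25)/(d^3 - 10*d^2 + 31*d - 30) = (d^2 + 4*d - 5)/(d^2 - 5*d + 6)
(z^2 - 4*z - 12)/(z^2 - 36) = (z + 2)/(z + 6)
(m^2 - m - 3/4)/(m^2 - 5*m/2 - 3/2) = (m - 3/2)/(m - 3)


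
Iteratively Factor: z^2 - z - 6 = (z + 2)*(z - 3)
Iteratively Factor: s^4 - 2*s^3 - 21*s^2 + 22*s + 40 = (s + 1)*(s^3 - 3*s^2 - 18*s + 40) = (s - 2)*(s + 1)*(s^2 - s - 20) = (s - 2)*(s + 1)*(s + 4)*(s - 5)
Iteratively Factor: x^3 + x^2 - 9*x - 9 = (x - 3)*(x^2 + 4*x + 3) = (x - 3)*(x + 3)*(x + 1)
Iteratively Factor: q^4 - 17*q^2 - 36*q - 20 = (q + 1)*(q^3 - q^2 - 16*q - 20) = (q + 1)*(q + 2)*(q^2 - 3*q - 10) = (q + 1)*(q + 2)^2*(q - 5)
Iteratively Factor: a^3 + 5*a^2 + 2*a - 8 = (a + 2)*(a^2 + 3*a - 4) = (a - 1)*(a + 2)*(a + 4)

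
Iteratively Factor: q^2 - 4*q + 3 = (q - 3)*(q - 1)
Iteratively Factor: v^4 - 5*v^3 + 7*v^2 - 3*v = (v - 1)*(v^3 - 4*v^2 + 3*v) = (v - 3)*(v - 1)*(v^2 - v) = (v - 3)*(v - 1)^2*(v)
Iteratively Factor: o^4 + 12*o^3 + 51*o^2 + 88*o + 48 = (o + 4)*(o^3 + 8*o^2 + 19*o + 12) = (o + 3)*(o + 4)*(o^2 + 5*o + 4) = (o + 3)*(o + 4)^2*(o + 1)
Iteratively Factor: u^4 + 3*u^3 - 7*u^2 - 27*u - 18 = (u + 1)*(u^3 + 2*u^2 - 9*u - 18) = (u + 1)*(u + 2)*(u^2 - 9) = (u - 3)*(u + 1)*(u + 2)*(u + 3)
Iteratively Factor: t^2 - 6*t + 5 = (t - 5)*(t - 1)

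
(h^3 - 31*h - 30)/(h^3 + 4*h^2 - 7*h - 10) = (h - 6)/(h - 2)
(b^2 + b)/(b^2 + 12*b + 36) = b*(b + 1)/(b^2 + 12*b + 36)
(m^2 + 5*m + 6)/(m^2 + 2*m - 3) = (m + 2)/(m - 1)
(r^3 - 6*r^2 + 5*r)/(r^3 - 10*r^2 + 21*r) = (r^2 - 6*r + 5)/(r^2 - 10*r + 21)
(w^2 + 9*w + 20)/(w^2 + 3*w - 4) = (w + 5)/(w - 1)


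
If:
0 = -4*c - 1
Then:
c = -1/4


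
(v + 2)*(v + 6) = v^2 + 8*v + 12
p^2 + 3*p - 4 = (p - 1)*(p + 4)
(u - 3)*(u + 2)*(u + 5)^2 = u^4 + 9*u^3 + 9*u^2 - 85*u - 150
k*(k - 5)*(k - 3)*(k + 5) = k^4 - 3*k^3 - 25*k^2 + 75*k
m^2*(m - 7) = m^3 - 7*m^2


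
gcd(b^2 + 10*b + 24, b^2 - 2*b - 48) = b + 6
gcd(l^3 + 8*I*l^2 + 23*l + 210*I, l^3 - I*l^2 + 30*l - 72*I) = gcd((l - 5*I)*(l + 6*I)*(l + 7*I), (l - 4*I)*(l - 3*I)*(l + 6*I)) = l + 6*I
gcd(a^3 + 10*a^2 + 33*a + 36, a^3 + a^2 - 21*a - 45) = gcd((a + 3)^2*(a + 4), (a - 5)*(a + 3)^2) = a^2 + 6*a + 9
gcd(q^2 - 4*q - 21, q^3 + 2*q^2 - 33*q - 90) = q + 3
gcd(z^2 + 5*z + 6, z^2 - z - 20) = 1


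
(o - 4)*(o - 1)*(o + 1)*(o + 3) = o^4 - o^3 - 13*o^2 + o + 12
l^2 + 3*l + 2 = (l + 1)*(l + 2)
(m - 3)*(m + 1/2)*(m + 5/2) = m^3 - 31*m/4 - 15/4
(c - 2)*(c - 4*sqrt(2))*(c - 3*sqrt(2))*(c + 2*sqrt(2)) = c^4 - 5*sqrt(2)*c^3 - 2*c^3 - 4*c^2 + 10*sqrt(2)*c^2 + 8*c + 48*sqrt(2)*c - 96*sqrt(2)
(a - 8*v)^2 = a^2 - 16*a*v + 64*v^2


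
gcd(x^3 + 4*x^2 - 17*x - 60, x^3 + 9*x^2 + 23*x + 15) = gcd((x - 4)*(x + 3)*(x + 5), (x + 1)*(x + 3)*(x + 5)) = x^2 + 8*x + 15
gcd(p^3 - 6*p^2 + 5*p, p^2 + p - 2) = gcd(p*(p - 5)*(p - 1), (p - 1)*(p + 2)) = p - 1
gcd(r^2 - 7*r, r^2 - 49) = r - 7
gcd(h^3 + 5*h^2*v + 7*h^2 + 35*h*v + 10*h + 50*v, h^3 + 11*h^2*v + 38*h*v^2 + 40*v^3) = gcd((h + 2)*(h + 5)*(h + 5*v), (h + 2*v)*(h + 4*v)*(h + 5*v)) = h + 5*v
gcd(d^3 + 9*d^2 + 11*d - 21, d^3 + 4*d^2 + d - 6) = d^2 + 2*d - 3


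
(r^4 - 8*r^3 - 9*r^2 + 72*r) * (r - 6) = r^5 - 14*r^4 + 39*r^3 + 126*r^2 - 432*r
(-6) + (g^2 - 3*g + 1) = g^2 - 3*g - 5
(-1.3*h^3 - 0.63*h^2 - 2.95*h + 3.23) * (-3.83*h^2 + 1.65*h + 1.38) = 4.979*h^5 + 0.2679*h^4 + 8.465*h^3 - 18.1078*h^2 + 1.2585*h + 4.4574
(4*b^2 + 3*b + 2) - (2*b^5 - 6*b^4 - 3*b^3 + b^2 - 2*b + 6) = -2*b^5 + 6*b^4 + 3*b^3 + 3*b^2 + 5*b - 4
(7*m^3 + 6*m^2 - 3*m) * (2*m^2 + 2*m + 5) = 14*m^5 + 26*m^4 + 41*m^3 + 24*m^2 - 15*m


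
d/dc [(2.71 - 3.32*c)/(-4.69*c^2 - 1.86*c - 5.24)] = (-15.5708*c^2 + 25.4198*c + 22.4374)/(21.9961*c^4 + 17.4468*c^3 + 52.6108*c^2 + 19.4928*c + 27.4576)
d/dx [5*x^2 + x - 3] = 10*x + 1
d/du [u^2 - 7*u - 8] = 2*u - 7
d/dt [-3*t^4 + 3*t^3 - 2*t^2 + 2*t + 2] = -12*t^3 + 9*t^2 - 4*t + 2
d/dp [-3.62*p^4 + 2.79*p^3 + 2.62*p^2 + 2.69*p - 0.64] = -14.48*p^3 + 8.37*p^2 + 5.24*p + 2.69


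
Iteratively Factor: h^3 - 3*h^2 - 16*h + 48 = (h - 4)*(h^2 + h - 12) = (h - 4)*(h + 4)*(h - 3)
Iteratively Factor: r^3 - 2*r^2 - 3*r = (r + 1)*(r^2 - 3*r) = (r - 3)*(r + 1)*(r)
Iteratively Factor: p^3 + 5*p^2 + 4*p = (p + 1)*(p^2 + 4*p) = p*(p + 1)*(p + 4)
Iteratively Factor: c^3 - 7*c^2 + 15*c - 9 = (c - 3)*(c^2 - 4*c + 3) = (c - 3)*(c - 1)*(c - 3)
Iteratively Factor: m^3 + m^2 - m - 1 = (m - 1)*(m^2 + 2*m + 1) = (m - 1)*(m + 1)*(m + 1)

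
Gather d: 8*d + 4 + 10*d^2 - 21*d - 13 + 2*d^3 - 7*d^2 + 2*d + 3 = 2*d^3 + 3*d^2 - 11*d - 6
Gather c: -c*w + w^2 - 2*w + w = -c*w + w^2 - w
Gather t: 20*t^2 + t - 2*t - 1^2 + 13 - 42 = 20*t^2 - t - 30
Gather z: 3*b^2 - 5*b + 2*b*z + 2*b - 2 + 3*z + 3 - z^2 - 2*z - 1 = 3*b^2 - 3*b - z^2 + z*(2*b + 1)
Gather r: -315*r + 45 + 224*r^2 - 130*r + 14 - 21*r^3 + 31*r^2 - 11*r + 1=-21*r^3 + 255*r^2 - 456*r + 60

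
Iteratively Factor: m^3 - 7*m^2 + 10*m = (m - 2)*(m^2 - 5*m) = m*(m - 2)*(m - 5)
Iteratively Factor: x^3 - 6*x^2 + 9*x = (x - 3)*(x^2 - 3*x) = (x - 3)^2*(x)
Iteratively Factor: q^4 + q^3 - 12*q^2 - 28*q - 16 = (q + 2)*(q^3 - q^2 - 10*q - 8) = (q + 2)^2*(q^2 - 3*q - 4) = (q - 4)*(q + 2)^2*(q + 1)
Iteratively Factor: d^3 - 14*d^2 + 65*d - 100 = (d - 5)*(d^2 - 9*d + 20) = (d - 5)^2*(d - 4)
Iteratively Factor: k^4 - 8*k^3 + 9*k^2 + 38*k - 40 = (k - 4)*(k^3 - 4*k^2 - 7*k + 10) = (k - 4)*(k + 2)*(k^2 - 6*k + 5) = (k - 5)*(k - 4)*(k + 2)*(k - 1)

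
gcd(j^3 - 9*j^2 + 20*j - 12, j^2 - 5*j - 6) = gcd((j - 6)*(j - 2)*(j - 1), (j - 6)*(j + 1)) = j - 6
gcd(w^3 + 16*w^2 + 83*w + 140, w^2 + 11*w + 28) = w^2 + 11*w + 28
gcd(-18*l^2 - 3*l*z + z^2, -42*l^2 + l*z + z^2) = -6*l + z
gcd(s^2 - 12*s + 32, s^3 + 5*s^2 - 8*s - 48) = 1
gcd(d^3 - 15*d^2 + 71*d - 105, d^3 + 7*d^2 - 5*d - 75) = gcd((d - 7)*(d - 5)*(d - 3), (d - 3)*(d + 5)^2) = d - 3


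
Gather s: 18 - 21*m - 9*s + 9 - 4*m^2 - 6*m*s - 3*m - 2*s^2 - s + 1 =-4*m^2 - 24*m - 2*s^2 + s*(-6*m - 10) + 28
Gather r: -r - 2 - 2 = -r - 4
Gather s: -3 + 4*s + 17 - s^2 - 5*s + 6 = -s^2 - s + 20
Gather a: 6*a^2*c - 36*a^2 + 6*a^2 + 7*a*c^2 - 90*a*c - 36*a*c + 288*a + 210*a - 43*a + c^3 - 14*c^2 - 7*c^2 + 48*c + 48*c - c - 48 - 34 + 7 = a^2*(6*c - 30) + a*(7*c^2 - 126*c + 455) + c^3 - 21*c^2 + 95*c - 75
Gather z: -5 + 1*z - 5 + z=2*z - 10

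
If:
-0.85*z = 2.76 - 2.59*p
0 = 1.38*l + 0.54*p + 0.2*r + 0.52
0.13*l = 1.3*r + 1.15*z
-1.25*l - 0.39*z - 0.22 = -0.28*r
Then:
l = -0.78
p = 1.44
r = -1.10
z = 1.15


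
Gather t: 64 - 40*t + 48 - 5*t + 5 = 117 - 45*t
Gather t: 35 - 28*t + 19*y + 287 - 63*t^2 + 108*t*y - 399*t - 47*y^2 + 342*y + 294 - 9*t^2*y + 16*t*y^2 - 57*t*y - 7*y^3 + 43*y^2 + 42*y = t^2*(-9*y - 63) + t*(16*y^2 + 51*y - 427) - 7*y^3 - 4*y^2 + 403*y + 616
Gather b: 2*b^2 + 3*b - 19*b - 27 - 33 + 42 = 2*b^2 - 16*b - 18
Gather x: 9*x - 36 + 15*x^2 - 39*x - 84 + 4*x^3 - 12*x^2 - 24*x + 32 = 4*x^3 + 3*x^2 - 54*x - 88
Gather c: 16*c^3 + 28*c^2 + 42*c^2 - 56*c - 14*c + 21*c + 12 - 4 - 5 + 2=16*c^3 + 70*c^2 - 49*c + 5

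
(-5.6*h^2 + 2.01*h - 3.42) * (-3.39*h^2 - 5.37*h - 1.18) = 18.984*h^4 + 23.2581*h^3 + 7.4081*h^2 + 15.9936*h + 4.0356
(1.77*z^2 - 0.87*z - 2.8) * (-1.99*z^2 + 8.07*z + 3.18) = -3.5223*z^4 + 16.0152*z^3 + 4.1797*z^2 - 25.3626*z - 8.904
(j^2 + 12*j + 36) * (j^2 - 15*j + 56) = j^4 - 3*j^3 - 88*j^2 + 132*j + 2016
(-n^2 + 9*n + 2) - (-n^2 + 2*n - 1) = 7*n + 3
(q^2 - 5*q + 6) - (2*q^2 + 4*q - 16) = -q^2 - 9*q + 22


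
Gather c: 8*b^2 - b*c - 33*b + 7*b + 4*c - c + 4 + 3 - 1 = 8*b^2 - 26*b + c*(3 - b) + 6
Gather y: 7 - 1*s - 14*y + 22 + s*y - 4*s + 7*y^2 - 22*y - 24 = -5*s + 7*y^2 + y*(s - 36) + 5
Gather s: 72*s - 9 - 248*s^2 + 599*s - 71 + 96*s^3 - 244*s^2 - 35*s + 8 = 96*s^3 - 492*s^2 + 636*s - 72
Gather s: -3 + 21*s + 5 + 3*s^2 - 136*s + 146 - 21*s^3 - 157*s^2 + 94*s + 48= -21*s^3 - 154*s^2 - 21*s + 196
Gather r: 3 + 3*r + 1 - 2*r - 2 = r + 2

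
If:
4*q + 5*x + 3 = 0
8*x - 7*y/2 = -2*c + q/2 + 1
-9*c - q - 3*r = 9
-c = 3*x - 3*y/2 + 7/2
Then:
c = 13*y/14 - 171/14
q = -5*y/21 - 92/21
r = 4423/126 - 341*y/126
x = 4*y/21 + 61/21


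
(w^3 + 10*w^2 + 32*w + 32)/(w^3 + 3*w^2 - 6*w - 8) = (w^2 + 6*w + 8)/(w^2 - w - 2)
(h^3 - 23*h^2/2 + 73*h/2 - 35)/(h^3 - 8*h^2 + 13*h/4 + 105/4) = 2*(h - 2)/(2*h + 3)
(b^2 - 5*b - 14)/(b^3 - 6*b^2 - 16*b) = (b - 7)/(b*(b - 8))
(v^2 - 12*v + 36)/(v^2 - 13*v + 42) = (v - 6)/(v - 7)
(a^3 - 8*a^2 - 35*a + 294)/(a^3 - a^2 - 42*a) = (a - 7)/a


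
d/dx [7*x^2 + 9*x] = 14*x + 9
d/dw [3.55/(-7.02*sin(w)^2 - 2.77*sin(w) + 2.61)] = (49.842*sin(w) + 9.8335)*cos(w)/(7.02*sin(w)^2 + 2.77*sin(w) - 2.61)^2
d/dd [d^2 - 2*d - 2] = 2*d - 2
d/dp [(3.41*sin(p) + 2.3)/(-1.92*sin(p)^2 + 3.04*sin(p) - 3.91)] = (6.5472*sin(p)^2 + 8.832*sin(p) - 20.3251)*cos(p)/(3.6864*sin(p)^4 - 11.6736*sin(p)^3 + 24.256*sin(p)^2 - 23.7728*sin(p) + 15.2881)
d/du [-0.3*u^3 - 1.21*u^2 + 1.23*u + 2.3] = -0.9*u^2 - 2.42*u + 1.23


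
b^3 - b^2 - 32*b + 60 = (b - 5)*(b - 2)*(b + 6)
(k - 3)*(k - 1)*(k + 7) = k^3 + 3*k^2 - 25*k + 21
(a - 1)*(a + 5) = a^2 + 4*a - 5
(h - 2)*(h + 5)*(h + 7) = h^3 + 10*h^2 + 11*h - 70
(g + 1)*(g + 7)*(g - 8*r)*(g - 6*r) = g^4 - 14*g^3*r + 8*g^3 + 48*g^2*r^2 - 112*g^2*r + 7*g^2 + 384*g*r^2 - 98*g*r + 336*r^2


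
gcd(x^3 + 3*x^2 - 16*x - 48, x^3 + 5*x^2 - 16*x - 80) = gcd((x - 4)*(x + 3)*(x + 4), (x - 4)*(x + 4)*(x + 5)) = x^2 - 16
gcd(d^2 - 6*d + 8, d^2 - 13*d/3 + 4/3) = d - 4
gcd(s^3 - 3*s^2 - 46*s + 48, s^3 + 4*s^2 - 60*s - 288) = s^2 - 2*s - 48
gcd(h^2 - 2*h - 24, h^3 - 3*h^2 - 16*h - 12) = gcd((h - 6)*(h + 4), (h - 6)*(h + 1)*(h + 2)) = h - 6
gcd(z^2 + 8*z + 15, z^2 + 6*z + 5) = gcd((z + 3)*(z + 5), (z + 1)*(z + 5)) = z + 5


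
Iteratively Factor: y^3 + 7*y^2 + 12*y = (y)*(y^2 + 7*y + 12) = y*(y + 4)*(y + 3)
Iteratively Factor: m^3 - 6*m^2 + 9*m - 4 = (m - 4)*(m^2 - 2*m + 1) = (m - 4)*(m - 1)*(m - 1)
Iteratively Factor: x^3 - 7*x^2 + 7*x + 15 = (x - 3)*(x^2 - 4*x - 5) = (x - 5)*(x - 3)*(x + 1)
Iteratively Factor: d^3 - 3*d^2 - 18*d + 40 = (d + 4)*(d^2 - 7*d + 10) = (d - 2)*(d + 4)*(d - 5)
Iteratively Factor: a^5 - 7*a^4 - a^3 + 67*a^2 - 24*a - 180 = (a - 5)*(a^4 - 2*a^3 - 11*a^2 + 12*a + 36) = (a - 5)*(a - 3)*(a^3 + a^2 - 8*a - 12) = (a - 5)*(a - 3)*(a + 2)*(a^2 - a - 6) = (a - 5)*(a - 3)*(a + 2)^2*(a - 3)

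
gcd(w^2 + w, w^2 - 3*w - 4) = w + 1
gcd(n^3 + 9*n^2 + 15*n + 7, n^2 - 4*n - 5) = n + 1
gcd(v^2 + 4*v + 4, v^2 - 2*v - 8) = v + 2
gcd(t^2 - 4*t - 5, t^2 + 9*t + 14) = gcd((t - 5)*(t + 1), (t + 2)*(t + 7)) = 1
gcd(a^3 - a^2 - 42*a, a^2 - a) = a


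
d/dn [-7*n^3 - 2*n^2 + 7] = n*(-21*n - 4)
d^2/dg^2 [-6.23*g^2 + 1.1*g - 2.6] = -12.4600000000000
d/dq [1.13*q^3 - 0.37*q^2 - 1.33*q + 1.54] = 3.39*q^2 - 0.74*q - 1.33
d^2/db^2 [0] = 0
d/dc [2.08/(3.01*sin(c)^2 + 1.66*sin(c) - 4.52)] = -(12.5216*sin(c) + 3.4528)*cos(c)/(3.01*sin(c)^2 + 1.66*sin(c) - 4.52)^2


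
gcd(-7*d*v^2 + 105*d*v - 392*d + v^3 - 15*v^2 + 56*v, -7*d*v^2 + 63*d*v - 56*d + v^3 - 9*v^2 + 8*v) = -7*d*v + 56*d + v^2 - 8*v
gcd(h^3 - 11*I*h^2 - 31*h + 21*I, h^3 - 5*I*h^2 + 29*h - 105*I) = h^2 - 10*I*h - 21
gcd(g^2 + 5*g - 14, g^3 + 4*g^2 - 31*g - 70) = g + 7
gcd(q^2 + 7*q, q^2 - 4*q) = q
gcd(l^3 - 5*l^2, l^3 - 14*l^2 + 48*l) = l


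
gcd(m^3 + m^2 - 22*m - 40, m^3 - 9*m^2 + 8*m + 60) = m^2 - 3*m - 10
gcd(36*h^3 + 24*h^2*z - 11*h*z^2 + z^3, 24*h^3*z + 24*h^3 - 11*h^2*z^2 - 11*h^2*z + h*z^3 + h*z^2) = 1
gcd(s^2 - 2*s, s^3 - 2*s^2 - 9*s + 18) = s - 2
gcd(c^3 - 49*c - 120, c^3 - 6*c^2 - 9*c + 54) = c + 3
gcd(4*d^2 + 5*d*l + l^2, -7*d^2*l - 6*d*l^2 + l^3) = d + l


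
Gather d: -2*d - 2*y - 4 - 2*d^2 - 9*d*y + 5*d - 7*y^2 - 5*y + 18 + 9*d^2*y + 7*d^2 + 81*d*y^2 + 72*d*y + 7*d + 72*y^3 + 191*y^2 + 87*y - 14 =d^2*(9*y + 5) + d*(81*y^2 + 63*y + 10) + 72*y^3 + 184*y^2 + 80*y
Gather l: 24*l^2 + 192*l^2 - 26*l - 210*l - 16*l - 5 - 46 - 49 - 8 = 216*l^2 - 252*l - 108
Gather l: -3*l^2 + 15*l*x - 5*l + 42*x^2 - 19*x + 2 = -3*l^2 + l*(15*x - 5) + 42*x^2 - 19*x + 2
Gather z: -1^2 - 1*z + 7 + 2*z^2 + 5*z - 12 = 2*z^2 + 4*z - 6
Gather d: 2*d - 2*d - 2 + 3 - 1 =0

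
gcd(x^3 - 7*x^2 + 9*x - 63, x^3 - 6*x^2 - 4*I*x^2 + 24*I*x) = 1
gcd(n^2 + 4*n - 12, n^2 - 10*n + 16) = n - 2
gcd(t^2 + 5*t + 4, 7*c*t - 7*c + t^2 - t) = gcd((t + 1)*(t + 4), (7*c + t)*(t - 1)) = 1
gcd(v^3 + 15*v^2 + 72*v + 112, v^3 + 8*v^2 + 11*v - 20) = v + 4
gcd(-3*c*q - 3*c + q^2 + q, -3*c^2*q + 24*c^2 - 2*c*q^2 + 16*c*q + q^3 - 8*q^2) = -3*c + q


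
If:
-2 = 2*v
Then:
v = -1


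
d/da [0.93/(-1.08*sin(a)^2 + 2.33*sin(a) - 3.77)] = (2.0088*sin(a) - 2.1669)*cos(a)/(1.08*sin(a)^2 - 2.33*sin(a) + 3.77)^2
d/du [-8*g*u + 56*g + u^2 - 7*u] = -8*g + 2*u - 7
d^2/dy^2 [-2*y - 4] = 0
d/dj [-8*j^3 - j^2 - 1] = 2*j*(-12*j - 1)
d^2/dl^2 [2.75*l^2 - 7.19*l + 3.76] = 5.50000000000000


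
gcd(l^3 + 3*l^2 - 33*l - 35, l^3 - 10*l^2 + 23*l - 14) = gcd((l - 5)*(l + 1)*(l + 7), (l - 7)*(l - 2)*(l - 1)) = 1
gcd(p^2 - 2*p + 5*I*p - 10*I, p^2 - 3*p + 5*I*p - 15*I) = p + 5*I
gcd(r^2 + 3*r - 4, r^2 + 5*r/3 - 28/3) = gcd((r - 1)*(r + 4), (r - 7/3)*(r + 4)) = r + 4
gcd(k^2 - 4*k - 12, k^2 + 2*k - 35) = 1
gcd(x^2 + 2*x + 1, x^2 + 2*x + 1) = x^2 + 2*x + 1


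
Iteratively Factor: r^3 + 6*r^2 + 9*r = (r + 3)*(r^2 + 3*r) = (r + 3)^2*(r)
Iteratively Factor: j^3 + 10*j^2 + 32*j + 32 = (j + 4)*(j^2 + 6*j + 8) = (j + 2)*(j + 4)*(j + 4)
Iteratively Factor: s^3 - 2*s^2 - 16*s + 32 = (s + 4)*(s^2 - 6*s + 8) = (s - 4)*(s + 4)*(s - 2)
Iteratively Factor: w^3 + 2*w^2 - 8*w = (w - 2)*(w^2 + 4*w) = w*(w - 2)*(w + 4)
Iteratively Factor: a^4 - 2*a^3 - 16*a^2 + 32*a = (a + 4)*(a^3 - 6*a^2 + 8*a) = (a - 4)*(a + 4)*(a^2 - 2*a) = a*(a - 4)*(a + 4)*(a - 2)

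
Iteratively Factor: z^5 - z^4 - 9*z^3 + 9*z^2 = (z - 3)*(z^4 + 2*z^3 - 3*z^2) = (z - 3)*(z - 1)*(z^3 + 3*z^2) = z*(z - 3)*(z - 1)*(z^2 + 3*z) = z*(z - 3)*(z - 1)*(z + 3)*(z)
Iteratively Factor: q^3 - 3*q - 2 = (q + 1)*(q^2 - q - 2) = (q - 2)*(q + 1)*(q + 1)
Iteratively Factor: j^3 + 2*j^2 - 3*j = (j + 3)*(j^2 - j) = j*(j + 3)*(j - 1)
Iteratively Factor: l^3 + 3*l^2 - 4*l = (l)*(l^2 + 3*l - 4) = l*(l - 1)*(l + 4)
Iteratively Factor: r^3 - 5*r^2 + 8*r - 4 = (r - 1)*(r^2 - 4*r + 4) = (r - 2)*(r - 1)*(r - 2)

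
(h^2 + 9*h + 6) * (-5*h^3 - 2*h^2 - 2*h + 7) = -5*h^5 - 47*h^4 - 50*h^3 - 23*h^2 + 51*h + 42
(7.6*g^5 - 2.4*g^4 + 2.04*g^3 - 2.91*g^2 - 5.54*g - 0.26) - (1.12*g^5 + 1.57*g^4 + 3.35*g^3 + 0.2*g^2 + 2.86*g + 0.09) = 6.48*g^5 - 3.97*g^4 - 1.31*g^3 - 3.11*g^2 - 8.4*g - 0.35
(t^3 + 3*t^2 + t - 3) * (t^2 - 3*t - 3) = t^5 - 11*t^3 - 15*t^2 + 6*t + 9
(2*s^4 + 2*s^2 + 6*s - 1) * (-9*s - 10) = -18*s^5 - 20*s^4 - 18*s^3 - 74*s^2 - 51*s + 10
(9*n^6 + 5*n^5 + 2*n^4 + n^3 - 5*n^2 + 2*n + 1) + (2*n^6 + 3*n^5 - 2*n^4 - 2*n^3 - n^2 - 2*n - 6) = 11*n^6 + 8*n^5 - n^3 - 6*n^2 - 5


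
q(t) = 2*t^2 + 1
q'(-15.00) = -60.00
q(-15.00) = 451.00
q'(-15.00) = -60.00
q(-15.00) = 451.00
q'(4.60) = 18.40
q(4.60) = 43.32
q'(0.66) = 2.64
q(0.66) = 1.87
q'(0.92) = 3.68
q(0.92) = 2.69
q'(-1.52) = -6.08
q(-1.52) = 5.62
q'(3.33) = 13.32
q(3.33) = 23.18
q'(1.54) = 6.16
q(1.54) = 5.74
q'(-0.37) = -1.48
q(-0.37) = 1.27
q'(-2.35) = -9.40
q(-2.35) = 12.04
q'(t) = 4*t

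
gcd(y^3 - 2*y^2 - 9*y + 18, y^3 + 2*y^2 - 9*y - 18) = y^2 - 9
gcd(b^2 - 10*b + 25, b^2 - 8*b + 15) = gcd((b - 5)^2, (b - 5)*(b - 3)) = b - 5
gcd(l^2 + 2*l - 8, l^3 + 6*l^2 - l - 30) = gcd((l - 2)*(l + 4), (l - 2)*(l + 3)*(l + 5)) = l - 2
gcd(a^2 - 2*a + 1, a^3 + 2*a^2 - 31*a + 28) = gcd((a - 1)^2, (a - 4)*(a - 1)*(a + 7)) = a - 1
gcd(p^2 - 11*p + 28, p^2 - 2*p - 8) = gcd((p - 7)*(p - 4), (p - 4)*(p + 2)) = p - 4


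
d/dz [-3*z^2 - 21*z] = -6*z - 21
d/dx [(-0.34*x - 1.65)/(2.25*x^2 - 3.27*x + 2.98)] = (0.765*x^2 + 7.425*x - 6.4087)/(5.0625*x^4 - 14.715*x^3 + 24.1029*x^2 - 19.4892*x + 8.8804)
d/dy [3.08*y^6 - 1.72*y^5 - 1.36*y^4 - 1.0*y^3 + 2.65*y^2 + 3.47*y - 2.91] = 18.48*y^5 - 8.6*y^4 - 5.44*y^3 - 3.0*y^2 + 5.3*y + 3.47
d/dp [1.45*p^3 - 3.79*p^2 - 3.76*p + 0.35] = 4.35*p^2 - 7.58*p - 3.76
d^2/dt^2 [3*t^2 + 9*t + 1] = 6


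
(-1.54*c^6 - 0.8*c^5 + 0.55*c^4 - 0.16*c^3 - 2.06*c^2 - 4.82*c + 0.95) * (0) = 0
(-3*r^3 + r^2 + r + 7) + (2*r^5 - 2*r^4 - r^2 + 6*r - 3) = 2*r^5 - 2*r^4 - 3*r^3 + 7*r + 4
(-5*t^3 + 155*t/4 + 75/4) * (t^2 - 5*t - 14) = -5*t^5 + 25*t^4 + 435*t^3/4 - 175*t^2 - 2545*t/4 - 525/2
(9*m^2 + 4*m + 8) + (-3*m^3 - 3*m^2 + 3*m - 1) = -3*m^3 + 6*m^2 + 7*m + 7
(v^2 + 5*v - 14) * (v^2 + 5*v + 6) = v^4 + 10*v^3 + 17*v^2 - 40*v - 84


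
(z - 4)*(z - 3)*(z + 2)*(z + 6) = z^4 + z^3 - 32*z^2 + 12*z + 144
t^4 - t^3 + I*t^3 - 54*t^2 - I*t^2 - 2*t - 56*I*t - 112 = (t - 8)*(t + 7)*(t - I)*(t + 2*I)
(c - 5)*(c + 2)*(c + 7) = c^3 + 4*c^2 - 31*c - 70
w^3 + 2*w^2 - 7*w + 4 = (w - 1)^2*(w + 4)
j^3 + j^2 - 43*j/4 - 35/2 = (j - 7/2)*(j + 2)*(j + 5/2)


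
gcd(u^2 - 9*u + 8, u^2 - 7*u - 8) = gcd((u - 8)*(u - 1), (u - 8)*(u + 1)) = u - 8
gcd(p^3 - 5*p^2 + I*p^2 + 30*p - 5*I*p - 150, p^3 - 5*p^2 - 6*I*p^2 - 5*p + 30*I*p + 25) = p^2 + p*(-5 - 5*I) + 25*I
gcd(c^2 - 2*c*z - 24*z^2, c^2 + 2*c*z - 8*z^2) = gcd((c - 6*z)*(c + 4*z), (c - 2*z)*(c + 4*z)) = c + 4*z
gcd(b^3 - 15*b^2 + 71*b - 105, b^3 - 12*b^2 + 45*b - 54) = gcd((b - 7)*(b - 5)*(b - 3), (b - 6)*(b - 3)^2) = b - 3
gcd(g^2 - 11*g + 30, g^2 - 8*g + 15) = g - 5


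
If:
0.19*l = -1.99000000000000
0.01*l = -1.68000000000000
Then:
No Solution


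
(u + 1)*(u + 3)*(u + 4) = u^3 + 8*u^2 + 19*u + 12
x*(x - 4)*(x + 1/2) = x^3 - 7*x^2/2 - 2*x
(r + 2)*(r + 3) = r^2 + 5*r + 6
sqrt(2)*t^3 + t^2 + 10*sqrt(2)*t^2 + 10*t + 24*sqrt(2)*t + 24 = (t + 4)*(t + 6)*(sqrt(2)*t + 1)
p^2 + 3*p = p*(p + 3)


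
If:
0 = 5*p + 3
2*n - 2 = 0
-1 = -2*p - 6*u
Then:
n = 1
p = -3/5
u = 11/30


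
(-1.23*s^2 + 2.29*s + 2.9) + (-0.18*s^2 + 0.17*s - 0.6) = -1.41*s^2 + 2.46*s + 2.3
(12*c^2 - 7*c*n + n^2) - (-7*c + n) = 12*c^2 - 7*c*n + 7*c + n^2 - n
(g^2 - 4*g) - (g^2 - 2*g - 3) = 3 - 2*g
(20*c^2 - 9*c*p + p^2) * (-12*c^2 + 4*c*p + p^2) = -240*c^4 + 188*c^3*p - 28*c^2*p^2 - 5*c*p^3 + p^4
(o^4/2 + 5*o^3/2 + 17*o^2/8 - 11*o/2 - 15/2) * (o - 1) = o^5/2 + 2*o^4 - 3*o^3/8 - 61*o^2/8 - 2*o + 15/2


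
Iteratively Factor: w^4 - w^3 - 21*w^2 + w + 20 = (w - 1)*(w^3 - 21*w - 20) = (w - 1)*(w + 1)*(w^2 - w - 20) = (w - 1)*(w + 1)*(w + 4)*(w - 5)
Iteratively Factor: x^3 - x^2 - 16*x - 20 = (x + 2)*(x^2 - 3*x - 10) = (x + 2)^2*(x - 5)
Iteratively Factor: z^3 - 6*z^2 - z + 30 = (z - 3)*(z^2 - 3*z - 10) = (z - 3)*(z + 2)*(z - 5)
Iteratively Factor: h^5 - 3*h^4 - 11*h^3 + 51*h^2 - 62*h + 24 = (h - 2)*(h^4 - h^3 - 13*h^2 + 25*h - 12) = (h - 2)*(h - 1)*(h^3 - 13*h + 12) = (h - 2)*(h - 1)*(h + 4)*(h^2 - 4*h + 3) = (h - 3)*(h - 2)*(h - 1)*(h + 4)*(h - 1)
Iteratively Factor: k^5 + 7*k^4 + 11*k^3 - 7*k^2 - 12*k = (k + 3)*(k^4 + 4*k^3 - k^2 - 4*k) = (k + 3)*(k + 4)*(k^3 - k) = k*(k + 3)*(k + 4)*(k^2 - 1) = k*(k - 1)*(k + 3)*(k + 4)*(k + 1)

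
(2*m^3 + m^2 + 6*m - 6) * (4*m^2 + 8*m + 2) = 8*m^5 + 20*m^4 + 36*m^3 + 26*m^2 - 36*m - 12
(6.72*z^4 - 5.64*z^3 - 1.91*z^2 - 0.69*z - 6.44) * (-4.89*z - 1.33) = -32.8608*z^5 + 18.642*z^4 + 16.8411*z^3 + 5.9144*z^2 + 32.4093*z + 8.5652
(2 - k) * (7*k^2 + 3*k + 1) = -7*k^3 + 11*k^2 + 5*k + 2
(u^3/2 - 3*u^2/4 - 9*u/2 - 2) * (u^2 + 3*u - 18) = u^5/2 + 3*u^4/4 - 63*u^3/4 - 2*u^2 + 75*u + 36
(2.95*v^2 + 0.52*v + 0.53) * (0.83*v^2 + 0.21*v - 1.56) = 2.4485*v^4 + 1.0511*v^3 - 4.0529*v^2 - 0.6999*v - 0.8268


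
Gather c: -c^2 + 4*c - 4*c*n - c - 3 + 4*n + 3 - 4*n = -c^2 + c*(3 - 4*n)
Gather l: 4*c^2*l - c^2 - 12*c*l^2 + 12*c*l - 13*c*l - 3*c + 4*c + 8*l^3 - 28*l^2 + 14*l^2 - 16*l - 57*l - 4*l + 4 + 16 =-c^2 + c + 8*l^3 + l^2*(-12*c - 14) + l*(4*c^2 - c - 77) + 20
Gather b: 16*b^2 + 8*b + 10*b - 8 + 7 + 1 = 16*b^2 + 18*b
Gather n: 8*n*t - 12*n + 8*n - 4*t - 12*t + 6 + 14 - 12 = n*(8*t - 4) - 16*t + 8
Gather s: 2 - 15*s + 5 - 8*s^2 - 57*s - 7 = -8*s^2 - 72*s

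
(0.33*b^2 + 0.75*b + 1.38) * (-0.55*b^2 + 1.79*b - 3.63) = -0.1815*b^4 + 0.1782*b^3 - 0.6144*b^2 - 0.2523*b - 5.0094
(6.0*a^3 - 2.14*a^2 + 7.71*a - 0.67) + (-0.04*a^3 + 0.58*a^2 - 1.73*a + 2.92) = 5.96*a^3 - 1.56*a^2 + 5.98*a + 2.25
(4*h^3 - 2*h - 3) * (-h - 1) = -4*h^4 - 4*h^3 + 2*h^2 + 5*h + 3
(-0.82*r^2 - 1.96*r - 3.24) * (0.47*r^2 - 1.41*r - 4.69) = -0.3854*r^4 + 0.235*r^3 + 5.0866*r^2 + 13.7608*r + 15.1956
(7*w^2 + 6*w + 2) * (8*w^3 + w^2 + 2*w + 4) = 56*w^5 + 55*w^4 + 36*w^3 + 42*w^2 + 28*w + 8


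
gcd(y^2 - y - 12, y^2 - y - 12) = y^2 - y - 12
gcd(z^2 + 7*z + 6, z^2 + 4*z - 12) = z + 6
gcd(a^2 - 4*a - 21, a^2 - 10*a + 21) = a - 7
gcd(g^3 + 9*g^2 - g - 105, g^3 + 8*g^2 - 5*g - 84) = g^2 + 4*g - 21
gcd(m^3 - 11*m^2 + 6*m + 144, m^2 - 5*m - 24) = m^2 - 5*m - 24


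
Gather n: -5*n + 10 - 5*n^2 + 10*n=-5*n^2 + 5*n + 10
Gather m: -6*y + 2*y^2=2*y^2 - 6*y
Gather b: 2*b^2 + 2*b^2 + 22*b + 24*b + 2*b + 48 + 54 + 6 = 4*b^2 + 48*b + 108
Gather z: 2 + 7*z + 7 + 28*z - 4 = 35*z + 5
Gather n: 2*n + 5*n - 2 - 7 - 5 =7*n - 14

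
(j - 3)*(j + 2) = j^2 - j - 6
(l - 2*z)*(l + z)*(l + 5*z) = l^3 + 4*l^2*z - 7*l*z^2 - 10*z^3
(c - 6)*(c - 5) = c^2 - 11*c + 30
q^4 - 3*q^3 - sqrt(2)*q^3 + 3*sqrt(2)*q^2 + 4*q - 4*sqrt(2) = (q - 2)^2*(q + 1)*(q - sqrt(2))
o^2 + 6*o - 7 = (o - 1)*(o + 7)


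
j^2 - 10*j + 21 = (j - 7)*(j - 3)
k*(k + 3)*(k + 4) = k^3 + 7*k^2 + 12*k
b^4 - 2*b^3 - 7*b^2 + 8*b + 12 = (b - 3)*(b - 2)*(b + 1)*(b + 2)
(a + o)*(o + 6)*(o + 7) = a*o^2 + 13*a*o + 42*a + o^3 + 13*o^2 + 42*o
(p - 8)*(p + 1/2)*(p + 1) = p^3 - 13*p^2/2 - 23*p/2 - 4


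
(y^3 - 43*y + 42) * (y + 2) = y^4 + 2*y^3 - 43*y^2 - 44*y + 84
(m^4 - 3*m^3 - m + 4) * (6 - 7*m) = -7*m^5 + 27*m^4 - 18*m^3 + 7*m^2 - 34*m + 24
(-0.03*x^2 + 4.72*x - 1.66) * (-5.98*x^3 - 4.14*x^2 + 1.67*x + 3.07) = 0.1794*x^5 - 28.1014*x^4 - 9.6641*x^3 + 14.6627*x^2 + 11.7182*x - 5.0962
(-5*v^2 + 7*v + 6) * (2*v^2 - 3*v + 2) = -10*v^4 + 29*v^3 - 19*v^2 - 4*v + 12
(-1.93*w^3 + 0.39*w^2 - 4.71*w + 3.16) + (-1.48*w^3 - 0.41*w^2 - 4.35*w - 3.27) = -3.41*w^3 - 0.02*w^2 - 9.06*w - 0.11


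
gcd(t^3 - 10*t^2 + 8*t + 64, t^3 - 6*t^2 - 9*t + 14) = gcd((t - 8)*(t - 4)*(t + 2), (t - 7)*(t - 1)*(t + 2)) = t + 2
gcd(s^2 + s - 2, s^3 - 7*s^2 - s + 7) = s - 1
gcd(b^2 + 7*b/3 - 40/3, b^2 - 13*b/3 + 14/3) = 1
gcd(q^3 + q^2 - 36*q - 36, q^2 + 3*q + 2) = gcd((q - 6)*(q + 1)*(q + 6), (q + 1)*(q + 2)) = q + 1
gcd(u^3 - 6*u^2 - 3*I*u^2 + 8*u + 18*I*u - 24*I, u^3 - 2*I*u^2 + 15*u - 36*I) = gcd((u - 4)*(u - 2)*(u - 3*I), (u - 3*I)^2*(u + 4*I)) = u - 3*I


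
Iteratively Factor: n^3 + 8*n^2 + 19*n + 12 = (n + 1)*(n^2 + 7*n + 12) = (n + 1)*(n + 3)*(n + 4)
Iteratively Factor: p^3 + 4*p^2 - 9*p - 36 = (p + 4)*(p^2 - 9) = (p - 3)*(p + 4)*(p + 3)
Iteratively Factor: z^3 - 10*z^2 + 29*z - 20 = (z - 1)*(z^2 - 9*z + 20) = (z - 5)*(z - 1)*(z - 4)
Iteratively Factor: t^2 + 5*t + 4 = (t + 1)*(t + 4)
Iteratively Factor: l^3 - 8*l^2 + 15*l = (l)*(l^2 - 8*l + 15) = l*(l - 3)*(l - 5)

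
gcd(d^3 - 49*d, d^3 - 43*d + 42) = d + 7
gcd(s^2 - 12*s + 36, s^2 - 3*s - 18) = s - 6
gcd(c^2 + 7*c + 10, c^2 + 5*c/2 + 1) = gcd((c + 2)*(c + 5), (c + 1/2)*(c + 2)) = c + 2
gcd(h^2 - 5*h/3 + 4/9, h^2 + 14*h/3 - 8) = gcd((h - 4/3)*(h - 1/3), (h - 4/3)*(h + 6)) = h - 4/3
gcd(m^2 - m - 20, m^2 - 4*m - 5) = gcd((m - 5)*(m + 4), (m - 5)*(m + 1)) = m - 5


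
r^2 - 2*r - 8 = (r - 4)*(r + 2)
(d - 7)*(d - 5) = d^2 - 12*d + 35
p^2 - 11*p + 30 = (p - 6)*(p - 5)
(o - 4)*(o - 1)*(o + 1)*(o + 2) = o^4 - 2*o^3 - 9*o^2 + 2*o + 8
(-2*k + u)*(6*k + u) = -12*k^2 + 4*k*u + u^2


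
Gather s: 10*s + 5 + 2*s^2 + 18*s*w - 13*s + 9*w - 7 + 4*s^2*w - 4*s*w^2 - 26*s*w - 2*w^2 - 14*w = s^2*(4*w + 2) + s*(-4*w^2 - 8*w - 3) - 2*w^2 - 5*w - 2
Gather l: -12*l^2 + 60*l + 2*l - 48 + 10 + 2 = -12*l^2 + 62*l - 36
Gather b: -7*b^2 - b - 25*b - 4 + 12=-7*b^2 - 26*b + 8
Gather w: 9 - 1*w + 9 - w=18 - 2*w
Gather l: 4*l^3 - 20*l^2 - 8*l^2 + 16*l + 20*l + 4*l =4*l^3 - 28*l^2 + 40*l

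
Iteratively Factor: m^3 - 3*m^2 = (m)*(m^2 - 3*m) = m*(m - 3)*(m)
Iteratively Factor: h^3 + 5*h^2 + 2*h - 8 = (h - 1)*(h^2 + 6*h + 8) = (h - 1)*(h + 4)*(h + 2)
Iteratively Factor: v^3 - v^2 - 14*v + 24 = (v - 3)*(v^2 + 2*v - 8) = (v - 3)*(v - 2)*(v + 4)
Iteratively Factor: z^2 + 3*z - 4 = (z + 4)*(z - 1)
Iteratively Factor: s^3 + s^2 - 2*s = (s + 2)*(s^2 - s) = s*(s + 2)*(s - 1)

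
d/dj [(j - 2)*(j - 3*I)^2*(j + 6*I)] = 4*j^3 - 6*j^2 + 54*j - 54 - 54*I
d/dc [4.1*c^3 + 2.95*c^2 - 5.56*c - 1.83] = 12.3*c^2 + 5.9*c - 5.56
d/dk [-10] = 0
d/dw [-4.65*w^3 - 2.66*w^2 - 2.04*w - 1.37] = -13.95*w^2 - 5.32*w - 2.04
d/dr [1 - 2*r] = -2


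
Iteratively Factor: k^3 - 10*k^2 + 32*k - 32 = (k - 4)*(k^2 - 6*k + 8) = (k - 4)^2*(k - 2)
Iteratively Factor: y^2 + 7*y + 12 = (y + 3)*(y + 4)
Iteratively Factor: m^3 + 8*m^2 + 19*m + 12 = (m + 1)*(m^2 + 7*m + 12) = (m + 1)*(m + 4)*(m + 3)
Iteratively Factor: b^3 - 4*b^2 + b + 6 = (b - 3)*(b^2 - b - 2) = (b - 3)*(b - 2)*(b + 1)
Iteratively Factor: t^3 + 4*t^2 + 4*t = (t + 2)*(t^2 + 2*t) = (t + 2)^2*(t)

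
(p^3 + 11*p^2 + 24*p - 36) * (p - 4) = p^4 + 7*p^3 - 20*p^2 - 132*p + 144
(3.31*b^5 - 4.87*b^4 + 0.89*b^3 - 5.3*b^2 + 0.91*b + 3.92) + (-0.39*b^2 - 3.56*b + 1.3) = 3.31*b^5 - 4.87*b^4 + 0.89*b^3 - 5.69*b^2 - 2.65*b + 5.22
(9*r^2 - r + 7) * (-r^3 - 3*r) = -9*r^5 + r^4 - 34*r^3 + 3*r^2 - 21*r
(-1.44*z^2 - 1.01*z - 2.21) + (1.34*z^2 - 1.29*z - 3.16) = -0.0999999999999999*z^2 - 2.3*z - 5.37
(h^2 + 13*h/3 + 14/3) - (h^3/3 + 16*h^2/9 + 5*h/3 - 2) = -h^3/3 - 7*h^2/9 + 8*h/3 + 20/3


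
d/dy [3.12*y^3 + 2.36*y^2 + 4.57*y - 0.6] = 9.36*y^2 + 4.72*y + 4.57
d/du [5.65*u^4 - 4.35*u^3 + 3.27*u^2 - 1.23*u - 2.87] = 22.6*u^3 - 13.05*u^2 + 6.54*u - 1.23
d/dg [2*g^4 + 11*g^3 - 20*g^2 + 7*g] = 8*g^3 + 33*g^2 - 40*g + 7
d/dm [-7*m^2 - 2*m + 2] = -14*m - 2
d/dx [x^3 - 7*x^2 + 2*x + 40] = 3*x^2 - 14*x + 2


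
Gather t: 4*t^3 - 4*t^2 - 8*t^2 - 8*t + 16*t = 4*t^3 - 12*t^2 + 8*t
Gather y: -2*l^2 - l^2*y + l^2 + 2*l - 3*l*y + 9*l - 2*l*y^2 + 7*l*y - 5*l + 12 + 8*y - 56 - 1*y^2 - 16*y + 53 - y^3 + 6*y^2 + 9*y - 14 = -l^2 + 6*l - y^3 + y^2*(5 - 2*l) + y*(-l^2 + 4*l + 1) - 5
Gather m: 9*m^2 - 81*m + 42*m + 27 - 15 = 9*m^2 - 39*m + 12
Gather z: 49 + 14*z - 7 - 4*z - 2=10*z + 40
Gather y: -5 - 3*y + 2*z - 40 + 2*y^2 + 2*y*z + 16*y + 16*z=2*y^2 + y*(2*z + 13) + 18*z - 45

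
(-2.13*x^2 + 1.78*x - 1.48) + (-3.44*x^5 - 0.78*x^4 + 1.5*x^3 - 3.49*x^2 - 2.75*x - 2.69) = -3.44*x^5 - 0.78*x^4 + 1.5*x^3 - 5.62*x^2 - 0.97*x - 4.17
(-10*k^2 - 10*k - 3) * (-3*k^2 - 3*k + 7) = 30*k^4 + 60*k^3 - 31*k^2 - 61*k - 21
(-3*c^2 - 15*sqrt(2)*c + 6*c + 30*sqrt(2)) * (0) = 0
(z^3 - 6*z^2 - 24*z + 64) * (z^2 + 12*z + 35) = z^5 + 6*z^4 - 61*z^3 - 434*z^2 - 72*z + 2240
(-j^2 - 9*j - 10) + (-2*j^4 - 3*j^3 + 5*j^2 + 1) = -2*j^4 - 3*j^3 + 4*j^2 - 9*j - 9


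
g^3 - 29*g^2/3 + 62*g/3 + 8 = (g - 6)*(g - 4)*(g + 1/3)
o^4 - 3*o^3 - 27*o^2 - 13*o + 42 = (o - 7)*(o - 1)*(o + 2)*(o + 3)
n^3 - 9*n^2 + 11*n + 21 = (n - 7)*(n - 3)*(n + 1)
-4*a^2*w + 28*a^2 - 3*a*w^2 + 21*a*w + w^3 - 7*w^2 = (-4*a + w)*(a + w)*(w - 7)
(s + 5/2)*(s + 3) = s^2 + 11*s/2 + 15/2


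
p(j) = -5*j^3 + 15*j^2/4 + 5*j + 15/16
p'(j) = -15*j^2 + 15*j/2 + 5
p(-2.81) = 127.44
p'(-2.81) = -134.52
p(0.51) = 3.80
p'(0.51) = 4.92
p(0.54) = 3.94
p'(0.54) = 4.68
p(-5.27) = 810.55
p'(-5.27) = -451.12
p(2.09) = -17.88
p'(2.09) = -44.85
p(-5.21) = 783.78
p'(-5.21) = -441.24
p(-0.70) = 0.99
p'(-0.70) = -7.60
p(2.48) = -39.86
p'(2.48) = -68.66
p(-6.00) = 1185.94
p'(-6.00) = -580.00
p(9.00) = -3295.31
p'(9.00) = -1142.50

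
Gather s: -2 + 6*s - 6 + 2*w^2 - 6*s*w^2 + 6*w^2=s*(6 - 6*w^2) + 8*w^2 - 8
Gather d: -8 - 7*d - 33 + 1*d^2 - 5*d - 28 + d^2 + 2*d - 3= 2*d^2 - 10*d - 72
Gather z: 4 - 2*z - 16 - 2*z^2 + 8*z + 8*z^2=6*z^2 + 6*z - 12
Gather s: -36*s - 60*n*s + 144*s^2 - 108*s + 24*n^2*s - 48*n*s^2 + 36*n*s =s^2*(144 - 48*n) + s*(24*n^2 - 24*n - 144)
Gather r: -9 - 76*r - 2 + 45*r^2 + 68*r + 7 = 45*r^2 - 8*r - 4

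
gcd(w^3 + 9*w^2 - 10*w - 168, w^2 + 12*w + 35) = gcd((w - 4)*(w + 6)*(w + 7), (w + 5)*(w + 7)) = w + 7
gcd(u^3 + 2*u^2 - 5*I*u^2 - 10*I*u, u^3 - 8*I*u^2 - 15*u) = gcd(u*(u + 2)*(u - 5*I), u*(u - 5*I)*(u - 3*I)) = u^2 - 5*I*u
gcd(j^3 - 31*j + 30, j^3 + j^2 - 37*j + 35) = j^2 - 6*j + 5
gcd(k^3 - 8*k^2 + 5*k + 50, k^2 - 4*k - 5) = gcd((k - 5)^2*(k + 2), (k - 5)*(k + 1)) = k - 5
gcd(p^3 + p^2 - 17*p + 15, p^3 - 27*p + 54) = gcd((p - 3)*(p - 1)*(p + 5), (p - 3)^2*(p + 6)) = p - 3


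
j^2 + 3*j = j*(j + 3)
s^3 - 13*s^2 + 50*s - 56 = (s - 7)*(s - 4)*(s - 2)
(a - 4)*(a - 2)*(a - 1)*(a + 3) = a^4 - 4*a^3 - 7*a^2 + 34*a - 24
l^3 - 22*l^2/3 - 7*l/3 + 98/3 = (l - 7)*(l - 7/3)*(l + 2)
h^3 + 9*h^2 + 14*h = h*(h + 2)*(h + 7)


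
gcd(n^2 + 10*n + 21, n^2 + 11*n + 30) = 1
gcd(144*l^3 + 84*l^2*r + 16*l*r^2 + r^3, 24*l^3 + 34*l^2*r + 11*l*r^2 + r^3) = 24*l^2 + 10*l*r + r^2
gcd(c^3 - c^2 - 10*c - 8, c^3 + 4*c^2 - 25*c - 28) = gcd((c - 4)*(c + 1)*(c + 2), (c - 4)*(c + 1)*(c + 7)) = c^2 - 3*c - 4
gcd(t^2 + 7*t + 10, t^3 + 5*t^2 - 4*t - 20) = t^2 + 7*t + 10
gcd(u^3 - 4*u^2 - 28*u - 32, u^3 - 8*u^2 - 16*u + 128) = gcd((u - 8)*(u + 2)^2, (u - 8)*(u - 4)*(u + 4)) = u - 8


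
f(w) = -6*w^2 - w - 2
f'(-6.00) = 71.00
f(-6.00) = -212.00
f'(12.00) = -145.00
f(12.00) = -878.00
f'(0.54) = -7.48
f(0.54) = -4.29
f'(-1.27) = 14.24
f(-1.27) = -10.41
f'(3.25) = -40.00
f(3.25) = -68.62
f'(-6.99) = 82.88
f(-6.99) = -288.17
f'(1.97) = -24.64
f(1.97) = -27.26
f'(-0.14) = 0.68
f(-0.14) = -1.98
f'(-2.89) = 33.68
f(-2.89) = -49.22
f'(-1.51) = 17.12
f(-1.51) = -14.17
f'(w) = -12*w - 1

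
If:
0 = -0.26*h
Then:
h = 0.00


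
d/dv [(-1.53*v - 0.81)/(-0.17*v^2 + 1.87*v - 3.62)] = (-0.2601*v^2 - 0.2754*v + 7.0533)/(0.0289*v^4 - 0.6358*v^3 + 4.7277*v^2 - 13.5388*v + 13.1044)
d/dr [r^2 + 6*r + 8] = 2*r + 6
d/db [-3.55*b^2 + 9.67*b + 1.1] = 9.67 - 7.1*b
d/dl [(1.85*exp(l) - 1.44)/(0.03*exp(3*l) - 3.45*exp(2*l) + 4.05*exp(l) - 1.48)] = (-0.111*exp(3*l) + 6.5121*exp(2*l) - 9.936*exp(l) + 3.094)*exp(l)/(0.0009*exp(6*l) - 0.207*exp(5*l) + 12.1455*exp(4*l) - 28.0338*exp(3*l) + 26.6145*exp(2*l) - 11.988*exp(l) + 2.1904)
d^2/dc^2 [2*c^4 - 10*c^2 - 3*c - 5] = 24*c^2 - 20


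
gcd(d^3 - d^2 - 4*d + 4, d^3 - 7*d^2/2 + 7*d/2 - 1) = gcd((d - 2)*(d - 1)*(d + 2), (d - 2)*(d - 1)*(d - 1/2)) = d^2 - 3*d + 2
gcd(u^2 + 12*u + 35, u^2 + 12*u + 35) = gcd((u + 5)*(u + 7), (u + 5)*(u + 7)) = u^2 + 12*u + 35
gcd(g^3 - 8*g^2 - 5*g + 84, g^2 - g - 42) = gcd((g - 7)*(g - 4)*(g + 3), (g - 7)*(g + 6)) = g - 7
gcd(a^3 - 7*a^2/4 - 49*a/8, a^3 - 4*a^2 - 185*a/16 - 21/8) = a + 7/4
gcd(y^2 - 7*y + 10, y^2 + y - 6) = y - 2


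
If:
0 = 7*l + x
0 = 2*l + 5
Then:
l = -5/2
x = 35/2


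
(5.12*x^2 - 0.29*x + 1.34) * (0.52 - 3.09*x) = -15.8208*x^3 + 3.5585*x^2 - 4.2914*x + 0.6968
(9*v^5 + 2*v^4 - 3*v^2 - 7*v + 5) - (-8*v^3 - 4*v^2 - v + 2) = 9*v^5 + 2*v^4 + 8*v^3 + v^2 - 6*v + 3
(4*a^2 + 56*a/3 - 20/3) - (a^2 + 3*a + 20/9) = 3*a^2 + 47*a/3 - 80/9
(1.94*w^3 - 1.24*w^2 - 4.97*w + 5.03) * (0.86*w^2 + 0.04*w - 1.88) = 1.6684*w^5 - 0.9888*w^4 - 7.971*w^3 + 6.4582*w^2 + 9.5448*w - 9.4564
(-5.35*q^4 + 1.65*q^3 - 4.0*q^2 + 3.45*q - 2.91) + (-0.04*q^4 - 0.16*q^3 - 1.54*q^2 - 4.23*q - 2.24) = -5.39*q^4 + 1.49*q^3 - 5.54*q^2 - 0.78*q - 5.15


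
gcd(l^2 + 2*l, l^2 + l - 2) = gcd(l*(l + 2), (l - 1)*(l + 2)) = l + 2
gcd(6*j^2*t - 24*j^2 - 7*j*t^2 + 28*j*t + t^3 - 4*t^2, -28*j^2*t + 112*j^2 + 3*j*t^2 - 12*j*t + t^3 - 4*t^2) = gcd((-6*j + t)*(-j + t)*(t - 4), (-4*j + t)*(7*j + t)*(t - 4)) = t - 4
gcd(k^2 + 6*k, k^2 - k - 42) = k + 6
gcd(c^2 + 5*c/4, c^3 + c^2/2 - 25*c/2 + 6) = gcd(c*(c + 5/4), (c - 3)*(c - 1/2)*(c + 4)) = 1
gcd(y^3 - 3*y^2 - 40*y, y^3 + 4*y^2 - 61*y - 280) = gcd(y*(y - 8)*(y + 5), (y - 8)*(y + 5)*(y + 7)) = y^2 - 3*y - 40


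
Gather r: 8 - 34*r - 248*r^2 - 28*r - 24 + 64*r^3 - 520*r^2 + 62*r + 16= 64*r^3 - 768*r^2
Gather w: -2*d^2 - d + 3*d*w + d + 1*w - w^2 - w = -2*d^2 + 3*d*w - w^2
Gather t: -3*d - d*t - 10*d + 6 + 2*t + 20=-13*d + t*(2 - d) + 26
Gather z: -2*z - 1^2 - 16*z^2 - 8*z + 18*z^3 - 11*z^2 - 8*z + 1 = 18*z^3 - 27*z^2 - 18*z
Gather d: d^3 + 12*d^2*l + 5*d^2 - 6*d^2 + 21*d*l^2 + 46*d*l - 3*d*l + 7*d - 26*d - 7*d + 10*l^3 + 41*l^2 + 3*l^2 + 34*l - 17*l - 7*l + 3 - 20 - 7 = d^3 + d^2*(12*l - 1) + d*(21*l^2 + 43*l - 26) + 10*l^3 + 44*l^2 + 10*l - 24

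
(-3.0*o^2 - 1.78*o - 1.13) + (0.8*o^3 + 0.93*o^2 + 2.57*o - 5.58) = 0.8*o^3 - 2.07*o^2 + 0.79*o - 6.71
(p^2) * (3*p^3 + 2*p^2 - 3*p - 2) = 3*p^5 + 2*p^4 - 3*p^3 - 2*p^2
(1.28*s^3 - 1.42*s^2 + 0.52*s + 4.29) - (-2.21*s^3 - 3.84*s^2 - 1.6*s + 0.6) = 3.49*s^3 + 2.42*s^2 + 2.12*s + 3.69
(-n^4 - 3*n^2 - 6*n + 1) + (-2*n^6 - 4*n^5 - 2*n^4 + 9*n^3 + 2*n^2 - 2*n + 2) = -2*n^6 - 4*n^5 - 3*n^4 + 9*n^3 - n^2 - 8*n + 3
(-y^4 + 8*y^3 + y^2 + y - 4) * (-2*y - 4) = 2*y^5 - 12*y^4 - 34*y^3 - 6*y^2 + 4*y + 16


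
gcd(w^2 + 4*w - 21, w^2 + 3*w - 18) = w - 3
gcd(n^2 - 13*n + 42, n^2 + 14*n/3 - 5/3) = 1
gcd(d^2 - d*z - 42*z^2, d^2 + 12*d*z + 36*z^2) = d + 6*z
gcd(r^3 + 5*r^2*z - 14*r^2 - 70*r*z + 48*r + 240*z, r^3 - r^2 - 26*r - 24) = r - 6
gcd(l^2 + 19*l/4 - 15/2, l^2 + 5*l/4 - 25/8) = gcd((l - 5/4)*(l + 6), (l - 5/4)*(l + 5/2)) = l - 5/4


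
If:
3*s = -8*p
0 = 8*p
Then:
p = 0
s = 0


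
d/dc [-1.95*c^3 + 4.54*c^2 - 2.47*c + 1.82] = -5.85*c^2 + 9.08*c - 2.47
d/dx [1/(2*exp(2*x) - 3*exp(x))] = (3 - 4*exp(x))*exp(-x)/(2*exp(x) - 3)^2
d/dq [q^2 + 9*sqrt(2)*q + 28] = 2*q + 9*sqrt(2)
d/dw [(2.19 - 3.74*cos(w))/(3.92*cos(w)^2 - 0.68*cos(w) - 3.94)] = (-14.6608*cos(w)^2 + 17.1696*cos(w) - 16.2248)*sin(w)/(15.3664*cos(w)^4 - 5.3312*cos(w)^3 - 30.4272*cos(w)^2 + 5.3584*cos(w) + 15.5236)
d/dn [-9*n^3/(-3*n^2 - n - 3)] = 9*n^2*(9*n^2 - n*(6*n + 1) + 3*n + 9)/(3*n^2 + n + 3)^2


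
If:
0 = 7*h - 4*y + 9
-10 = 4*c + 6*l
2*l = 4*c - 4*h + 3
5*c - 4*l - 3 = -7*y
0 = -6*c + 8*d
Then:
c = -207/128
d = -621/512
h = -55/96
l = -113/192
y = 479/384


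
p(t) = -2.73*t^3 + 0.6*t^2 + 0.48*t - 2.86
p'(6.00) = -287.16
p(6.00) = -568.06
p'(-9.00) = -673.71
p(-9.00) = 2031.59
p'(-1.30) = -14.92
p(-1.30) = 3.53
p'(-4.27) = -153.97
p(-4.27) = 218.57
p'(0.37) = -0.20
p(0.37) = -2.74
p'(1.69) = -20.88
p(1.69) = -13.51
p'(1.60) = -18.57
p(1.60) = -11.74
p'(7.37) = -435.53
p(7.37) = -1059.59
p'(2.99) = -69.15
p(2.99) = -69.04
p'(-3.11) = -82.47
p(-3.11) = 83.57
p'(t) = -8.19*t^2 + 1.2*t + 0.48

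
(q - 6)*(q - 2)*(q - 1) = q^3 - 9*q^2 + 20*q - 12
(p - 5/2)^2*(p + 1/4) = p^3 - 19*p^2/4 + 5*p + 25/16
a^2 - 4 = (a - 2)*(a + 2)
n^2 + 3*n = n*(n + 3)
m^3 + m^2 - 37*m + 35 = (m - 5)*(m - 1)*(m + 7)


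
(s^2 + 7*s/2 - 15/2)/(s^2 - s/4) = 2*(2*s^2 + 7*s - 15)/(s*(4*s - 1))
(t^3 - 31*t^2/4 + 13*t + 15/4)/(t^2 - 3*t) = t - 19/4 - 5/(4*t)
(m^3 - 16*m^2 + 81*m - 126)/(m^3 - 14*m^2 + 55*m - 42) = (m - 3)/(m - 1)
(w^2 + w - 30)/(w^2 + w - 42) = (w^2 + w - 30)/(w^2 + w - 42)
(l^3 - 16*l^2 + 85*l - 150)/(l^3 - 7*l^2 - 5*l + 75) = (l - 6)/(l + 3)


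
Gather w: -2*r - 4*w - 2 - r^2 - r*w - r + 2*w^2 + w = -r^2 - 3*r + 2*w^2 + w*(-r - 3) - 2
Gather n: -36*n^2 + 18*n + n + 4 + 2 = -36*n^2 + 19*n + 6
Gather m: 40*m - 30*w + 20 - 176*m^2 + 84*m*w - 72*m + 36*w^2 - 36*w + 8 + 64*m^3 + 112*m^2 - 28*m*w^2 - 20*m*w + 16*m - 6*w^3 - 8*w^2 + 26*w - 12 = 64*m^3 - 64*m^2 + m*(-28*w^2 + 64*w - 16) - 6*w^3 + 28*w^2 - 40*w + 16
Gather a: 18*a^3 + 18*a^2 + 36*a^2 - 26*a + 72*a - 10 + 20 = 18*a^3 + 54*a^2 + 46*a + 10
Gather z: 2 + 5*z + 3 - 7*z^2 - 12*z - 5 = -7*z^2 - 7*z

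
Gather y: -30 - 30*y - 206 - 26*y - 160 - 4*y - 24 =-60*y - 420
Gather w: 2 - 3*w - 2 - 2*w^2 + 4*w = -2*w^2 + w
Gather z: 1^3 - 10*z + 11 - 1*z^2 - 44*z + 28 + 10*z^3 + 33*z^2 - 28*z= 10*z^3 + 32*z^2 - 82*z + 40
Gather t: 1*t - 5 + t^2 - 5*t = t^2 - 4*t - 5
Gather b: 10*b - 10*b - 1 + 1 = 0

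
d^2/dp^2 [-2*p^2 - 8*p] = -4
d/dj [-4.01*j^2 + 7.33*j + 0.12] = 7.33 - 8.02*j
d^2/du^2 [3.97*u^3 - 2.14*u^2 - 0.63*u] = 23.82*u - 4.28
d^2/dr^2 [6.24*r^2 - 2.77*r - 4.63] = 12.4800000000000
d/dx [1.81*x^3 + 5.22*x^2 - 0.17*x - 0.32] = 5.43*x^2 + 10.44*x - 0.17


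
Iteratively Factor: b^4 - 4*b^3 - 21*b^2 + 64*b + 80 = (b + 1)*(b^3 - 5*b^2 - 16*b + 80) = (b + 1)*(b + 4)*(b^2 - 9*b + 20) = (b - 4)*(b + 1)*(b + 4)*(b - 5)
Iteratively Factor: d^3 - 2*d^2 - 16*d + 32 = (d - 4)*(d^2 + 2*d - 8) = (d - 4)*(d + 4)*(d - 2)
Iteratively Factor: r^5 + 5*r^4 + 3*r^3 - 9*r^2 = (r)*(r^4 + 5*r^3 + 3*r^2 - 9*r) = r*(r + 3)*(r^3 + 2*r^2 - 3*r) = r*(r - 1)*(r + 3)*(r^2 + 3*r) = r*(r - 1)*(r + 3)^2*(r)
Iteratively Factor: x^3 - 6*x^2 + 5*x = (x)*(x^2 - 6*x + 5) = x*(x - 1)*(x - 5)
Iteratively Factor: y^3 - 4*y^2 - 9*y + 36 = (y - 3)*(y^2 - y - 12) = (y - 3)*(y + 3)*(y - 4)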